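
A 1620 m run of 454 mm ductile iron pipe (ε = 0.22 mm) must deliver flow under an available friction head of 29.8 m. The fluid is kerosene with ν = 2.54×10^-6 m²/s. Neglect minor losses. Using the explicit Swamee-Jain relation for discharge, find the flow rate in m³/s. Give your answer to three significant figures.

Q ≈ 0.496 m³/s

Swamee-Jain (Type II): Q = -0.965·√(gD⁵h_f/L)·ln[ε/(3.7D) + √(3.17ν²L/(gD³h_f))]
√(gD⁵h_f/L) = √(9.81·0.454⁵·29.8/1620) = 0.05900
ε/(3.7D) = 1.31×10^-4; √(3.17ν²L/(gD³h_f)) = 3.48×10^-5
Q = -0.965·0.05900·ln(1.658×10^-4) = 0.4956 m³/s
Check: V = 3.06 m/s, Re = 5.47×10^5, f = 0.01760, h_f = 30.0 m ≈ 29.8 m ✓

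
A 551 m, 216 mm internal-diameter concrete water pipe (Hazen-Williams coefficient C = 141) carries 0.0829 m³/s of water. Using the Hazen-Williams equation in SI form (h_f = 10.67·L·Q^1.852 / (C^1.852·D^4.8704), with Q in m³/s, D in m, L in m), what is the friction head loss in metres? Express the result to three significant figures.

h_f = 10.67·551·0.0829^1.852 / (141^1.852·0.216^4.8704) = 10.66 m

h_f ≈ 10.7 m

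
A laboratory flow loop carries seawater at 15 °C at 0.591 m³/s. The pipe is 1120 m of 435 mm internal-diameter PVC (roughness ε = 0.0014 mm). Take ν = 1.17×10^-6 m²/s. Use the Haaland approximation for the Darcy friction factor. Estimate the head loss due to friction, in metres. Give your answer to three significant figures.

V = 4Q/(πD²) = 4·0.591/(π·0.435²) = 3.977 m/s
Re = VD/ν = 3.977·0.435/1.17×10^-6 = 1.48×10^6 → turbulent
ε/D = 0.0014/435 = 3.22×10^-6
Haaland: f = 0.01093
h_f = f(L/D)V²/(2g) = 0.01093·(1120/0.435)·3.977²/(2·9.81) = 22.68 m

h_f ≈ 22.7 m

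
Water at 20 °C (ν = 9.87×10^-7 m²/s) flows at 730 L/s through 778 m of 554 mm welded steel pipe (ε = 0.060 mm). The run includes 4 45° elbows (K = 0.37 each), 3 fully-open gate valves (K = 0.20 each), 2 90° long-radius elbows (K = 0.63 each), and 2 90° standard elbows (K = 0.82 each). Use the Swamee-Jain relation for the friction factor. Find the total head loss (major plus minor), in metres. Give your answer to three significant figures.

H_L ≈ 11.0 m

V = 4Q/(πD²) = 3.028 m/s; V²/2g = 0.4674 m
Re = 1.70×10^6, ε/D = 1.08×10^-4 → f = 0.01314 (Swamee-Jain)
Major: h_f = f(L/D)·V²/2g = 0.01314·1404·0.4674 = 8.625 m
Minor: ΣK = 4.98; h_m = ΣK·V²/2g = 2.328 m
Total H_L = 8.625 + 2.328 = 10.95 m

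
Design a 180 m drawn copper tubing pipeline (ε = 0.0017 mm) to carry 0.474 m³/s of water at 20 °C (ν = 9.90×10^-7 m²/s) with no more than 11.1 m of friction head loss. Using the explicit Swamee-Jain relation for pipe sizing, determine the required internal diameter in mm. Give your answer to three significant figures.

D ≈ 319 mm

Swamee-Jain (Type III): D = 0.66·[ε^1.25·(LQ²/(gh_f))^4.75 + ν·Q^9.4·(L/(gh_f))^5.2]^0.04
LQ²/(gh_f) = 0.3714; L/(gh_f) = 1.653
Term 1 = ε^1.25·(…)^4.75 = 5.56×10^-10; Term 2 = ν·Q^9.4·(…)^5.2 = 1.21×10^-8
D = 0.66·(5.56×10^-10 + 1.21×10^-8)^0.04 = 0.3189 m = 319 mm
Check: V = 5.93 m/s, Re = 1.91×10^6, f = 0.01064, h_f = 10.8 m ≈ 11.1 m ✓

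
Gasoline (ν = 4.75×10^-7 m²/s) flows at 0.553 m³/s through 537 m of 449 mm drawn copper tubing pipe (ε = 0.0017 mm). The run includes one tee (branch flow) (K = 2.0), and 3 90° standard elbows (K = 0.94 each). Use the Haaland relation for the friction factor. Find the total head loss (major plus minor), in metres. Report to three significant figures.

H_L ≈ 10.2 m

V = 4Q/(πD²) = 3.493 m/s; V²/2g = 0.6217 m
Re = 3.30×10^6, ε/D = 3.79×10^-6 → f = 0.009718 (Haaland)
Major: h_f = f(L/D)·V²/2g = 0.009718·1196·0.6217 = 7.226 m
Minor: ΣK = 4.82; h_m = ΣK·V²/2g = 2.997 m
Total H_L = 7.226 + 2.997 = 10.22 m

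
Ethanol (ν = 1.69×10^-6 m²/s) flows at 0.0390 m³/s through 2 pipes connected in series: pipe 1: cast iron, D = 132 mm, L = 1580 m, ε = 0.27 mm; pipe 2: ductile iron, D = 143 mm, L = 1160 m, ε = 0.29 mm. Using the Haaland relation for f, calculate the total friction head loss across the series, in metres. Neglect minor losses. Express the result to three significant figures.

H ≈ 180 m

Pipe 1: V = 2.850 m/s, Re = 2.23×10^5, ε/D = 0.00205, f = 0.02431, h_1 = f(L/D)V²/2g = 120.4 m
Pipe 2: V = 2.428 m/s, Re = 2.05×10^5, ε/D = 0.00203, f = 0.02431, h_2 = f(L/D)V²/2g = 59.27 m
Series → Q common, losses add: H = Σh = 179.7 m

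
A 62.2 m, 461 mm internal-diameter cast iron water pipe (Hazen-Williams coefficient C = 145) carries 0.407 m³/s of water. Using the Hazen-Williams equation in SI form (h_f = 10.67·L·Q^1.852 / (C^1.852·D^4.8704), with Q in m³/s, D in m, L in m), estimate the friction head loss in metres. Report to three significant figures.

h_f ≈ 0.542 m

h_f = 10.67·62.2·0.407^1.852 / (145^1.852·0.461^4.8704) = 0.5420 m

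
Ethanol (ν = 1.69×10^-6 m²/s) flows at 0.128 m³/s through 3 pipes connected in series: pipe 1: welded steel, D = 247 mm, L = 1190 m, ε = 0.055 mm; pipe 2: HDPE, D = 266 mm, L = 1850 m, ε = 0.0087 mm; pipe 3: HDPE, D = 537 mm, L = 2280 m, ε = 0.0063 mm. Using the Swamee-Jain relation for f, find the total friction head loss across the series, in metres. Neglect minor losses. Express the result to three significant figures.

H ≈ 56.1 m

Pipe 1: V = 2.671 m/s, Re = 3.90×10^5, ε/D = 2.23×10^-4, f = 0.01606, h_1 = f(L/D)V²/2g = 28.15 m
Pipe 2: V = 2.303 m/s, Re = 3.63×10^5, ε/D = 3.27×10^-5, f = 0.01430, h_2 = f(L/D)V²/2g = 26.88 m
Pipe 3: V = 0.5652 m/s, Re = 1.80×10^5, ε/D = 1.17×10^-5, f = 0.01596, h_3 = f(L/D)V²/2g = 1.103 m
Series → Q common, losses add: H = Σh = 56.13 m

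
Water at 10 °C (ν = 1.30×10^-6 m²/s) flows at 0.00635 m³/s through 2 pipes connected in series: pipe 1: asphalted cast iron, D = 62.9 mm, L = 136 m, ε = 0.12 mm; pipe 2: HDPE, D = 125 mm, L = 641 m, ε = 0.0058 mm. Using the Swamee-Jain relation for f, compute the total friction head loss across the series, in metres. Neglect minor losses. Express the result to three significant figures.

H ≈ 13.0 m

Pipe 1: V = 2.044 m/s, Re = 9.89×10^4, ε/D = 0.00191, f = 0.02511, h_1 = f(L/D)V²/2g = 11.55 m
Pipe 2: V = 0.5174 m/s, Re = 4.98×10^4, ε/D = 4.64×10^-5, f = 0.02097, h_2 = f(L/D)V²/2g = 1.468 m
Series → Q common, losses add: H = Σh = 13.02 m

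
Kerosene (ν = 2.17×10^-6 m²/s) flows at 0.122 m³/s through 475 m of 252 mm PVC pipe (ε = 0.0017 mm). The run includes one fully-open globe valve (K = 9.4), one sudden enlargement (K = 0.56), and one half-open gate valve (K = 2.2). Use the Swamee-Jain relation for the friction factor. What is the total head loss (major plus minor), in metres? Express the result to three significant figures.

V = 4Q/(πD²) = 2.446 m/s; V²/2g = 0.3050 m
Re = 2.84×10^5, ε/D = 6.75×10^-6 → f = 0.01460 (Swamee-Jain)
Major: h_f = f(L/D)·V²/2g = 0.01460·1885·0.3050 = 8.392 m
Minor: ΣK = 12.2; h_m = ΣK·V²/2g = 3.708 m
Total H_L = 8.392 + 3.708 = 12.10 m

H_L ≈ 12.1 m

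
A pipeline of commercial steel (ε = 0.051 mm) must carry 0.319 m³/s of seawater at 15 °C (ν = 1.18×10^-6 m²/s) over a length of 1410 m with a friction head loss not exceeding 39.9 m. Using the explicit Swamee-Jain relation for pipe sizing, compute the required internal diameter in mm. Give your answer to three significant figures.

D ≈ 339 mm

Swamee-Jain (Type III): D = 0.66·[ε^1.25·(LQ²/(gh_f))^4.75 + ν·Q^9.4·(L/(gh_f))^5.2]^0.04
LQ²/(gh_f) = 0.3666; L/(gh_f) = 3.602
Term 1 = ε^1.25·(…)^4.75 = 3.67×10^-8; Term 2 = ν·Q^9.4·(…)^5.2 = 2.00×10^-8
D = 0.66·(3.67×10^-8 + 2.00×10^-8)^0.04 = 0.3386 m = 339 mm
Check: V = 3.54 m/s, Re = 1.02×10^6, f = 0.01418, h_f = 37.8 m ≈ 39.9 m ✓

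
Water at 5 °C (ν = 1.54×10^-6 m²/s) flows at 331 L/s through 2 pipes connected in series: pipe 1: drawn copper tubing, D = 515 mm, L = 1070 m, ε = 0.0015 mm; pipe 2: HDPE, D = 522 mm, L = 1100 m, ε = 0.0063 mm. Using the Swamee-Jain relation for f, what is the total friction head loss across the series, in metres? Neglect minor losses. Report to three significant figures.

Pipe 1: V = 1.589 m/s, Re = 5.31×10^5, ε/D = 2.91×10^-6, f = 0.01300, h_1 = f(L/D)V²/2g = 3.475 m
Pipe 2: V = 1.547 m/s, Re = 5.24×10^5, ε/D = 1.21×10^-5, f = 0.01318, h_2 = f(L/D)V²/2g = 3.386 m
Series → Q common, losses add: H = Σh = 6.862 m

H ≈ 6.86 m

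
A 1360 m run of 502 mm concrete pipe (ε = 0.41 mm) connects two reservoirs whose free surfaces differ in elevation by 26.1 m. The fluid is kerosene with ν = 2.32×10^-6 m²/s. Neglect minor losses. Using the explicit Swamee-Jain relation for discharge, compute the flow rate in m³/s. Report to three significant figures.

Swamee-Jain (Type II): Q = -0.965·√(gD⁵h_f/L)·ln[ε/(3.7D) + √(3.17ν²L/(gD³h_f))]
√(gD⁵h_f/L) = √(9.81·0.502⁵·26.1/1360) = 0.07747
ε/(3.7D) = 2.21×10^-4; √(3.17ν²L/(gD³h_f)) = 2.68×10^-5
Q = -0.965·0.07747·ln(2.475×10^-4) = 0.6208 m³/s
Check: V = 3.14 m/s, Re = 6.79×10^5, f = 0.01933, h_f = 26.3 m ≈ 26.1 m ✓

Q ≈ 0.621 m³/s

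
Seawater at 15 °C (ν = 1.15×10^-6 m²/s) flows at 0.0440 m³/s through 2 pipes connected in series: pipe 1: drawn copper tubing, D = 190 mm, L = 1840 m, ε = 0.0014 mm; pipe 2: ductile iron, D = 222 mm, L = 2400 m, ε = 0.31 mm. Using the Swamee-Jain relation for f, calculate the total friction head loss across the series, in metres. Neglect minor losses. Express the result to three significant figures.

H ≈ 33.7 m

Pipe 1: V = 1.552 m/s, Re = 2.56×10^5, ε/D = 7.37×10^-6, f = 0.01489, h_1 = f(L/D)V²/2g = 17.69 m
Pipe 2: V = 1.137 m/s, Re = 2.19×10^5, ε/D = 0.00140, f = 0.02253, h_2 = f(L/D)V²/2g = 16.04 m
Series → Q common, losses add: H = Σh = 33.74 m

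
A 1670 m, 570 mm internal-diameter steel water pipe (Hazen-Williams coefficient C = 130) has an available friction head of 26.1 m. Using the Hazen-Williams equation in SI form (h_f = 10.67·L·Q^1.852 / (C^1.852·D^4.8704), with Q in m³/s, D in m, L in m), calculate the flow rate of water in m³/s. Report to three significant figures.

Rearranging: Q = [h_f·C^1.852·D^4.8704 / (10.67·L)]^(1/1.852)
Q = [26.1·130^1.852·0.570^4.8704 / (10.67·1670)]^0.540 = 0.8741 m³/s

Q ≈ 0.874 m³/s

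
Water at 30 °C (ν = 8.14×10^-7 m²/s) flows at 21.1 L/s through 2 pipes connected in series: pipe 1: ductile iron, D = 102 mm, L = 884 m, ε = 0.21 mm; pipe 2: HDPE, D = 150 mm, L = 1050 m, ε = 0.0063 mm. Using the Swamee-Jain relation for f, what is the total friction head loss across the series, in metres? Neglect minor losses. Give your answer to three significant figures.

H ≈ 79.5 m

Pipe 1: V = 2.582 m/s, Re = 3.24×10^5, ε/D = 0.00206, f = 0.02429, h_1 = f(L/D)V²/2g = 71.55 m
Pipe 2: V = 1.194 m/s, Re = 2.20×10^5, ε/D = 4.20×10^-5, f = 0.01565, h_2 = f(L/D)V²/2g = 7.958 m
Series → Q common, losses add: H = Σh = 79.51 m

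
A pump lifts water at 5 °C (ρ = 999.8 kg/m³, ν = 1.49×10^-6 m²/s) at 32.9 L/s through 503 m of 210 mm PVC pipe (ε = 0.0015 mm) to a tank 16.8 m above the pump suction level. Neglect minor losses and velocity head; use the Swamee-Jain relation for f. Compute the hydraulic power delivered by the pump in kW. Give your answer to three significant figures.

V = 4Q/(πD²) = 0.9499 m/s; Re = 1.34×10^5; ε/D = 7.14×10^-6; f = 0.01687
h_f = f(L/D)V²/2g = 1.859 m
Total head H = z + h_f = 16.8 + 1.859 = 18.66 m
P_hyd = ρgQH = 999.8·9.81·0.0329·18.66 = 6.021 kW

P_hyd ≈ 6.02 kW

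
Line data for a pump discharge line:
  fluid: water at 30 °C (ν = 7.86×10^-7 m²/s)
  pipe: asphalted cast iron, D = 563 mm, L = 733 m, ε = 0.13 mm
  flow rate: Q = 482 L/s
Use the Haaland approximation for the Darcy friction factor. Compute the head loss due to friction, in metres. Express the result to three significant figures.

h_f ≈ 3.67 m

V = 4Q/(πD²) = 4·0.482/(π·0.563²) = 1.936 m/s
Re = VD/ν = 1.936·0.563/7.86×10^-7 = 1.39×10^6 → turbulent
ε/D = 0.13/563 = 2.31×10^-4
Haaland: f = 0.01473
h_f = f(L/D)V²/(2g) = 0.01473·(733/0.563)·1.936²/(2·9.81) = 3.665 m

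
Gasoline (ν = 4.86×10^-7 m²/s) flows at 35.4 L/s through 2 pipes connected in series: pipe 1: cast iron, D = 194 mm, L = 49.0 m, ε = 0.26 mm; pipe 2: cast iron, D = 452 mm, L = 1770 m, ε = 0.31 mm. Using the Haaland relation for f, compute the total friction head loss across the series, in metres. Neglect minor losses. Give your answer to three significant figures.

Pipe 1: V = 1.198 m/s, Re = 4.78×10^5, ε/D = 0.00134, f = 0.02160, h_1 = f(L/D)V²/2g = 0.3988 m
Pipe 2: V = 0.2206 m/s, Re = 2.05×10^5, ε/D = 6.86×10^-4, f = 0.01952, h_2 = f(L/D)V²/2g = 0.1896 m
Series → Q common, losses add: H = Σh = 0.5885 m

H ≈ 0.588 m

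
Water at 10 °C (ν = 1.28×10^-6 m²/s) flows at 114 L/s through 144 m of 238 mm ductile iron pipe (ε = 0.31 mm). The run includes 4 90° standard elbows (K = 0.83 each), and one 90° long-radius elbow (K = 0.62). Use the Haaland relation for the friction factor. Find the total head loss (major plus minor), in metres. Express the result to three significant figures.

H_L ≈ 5.66 m

V = 4Q/(πD²) = 2.562 m/s; V²/2g = 0.3347 m
Re = 4.76×10^5, ε/D = 0.00130 → f = 0.02146 (Haaland)
Major: h_f = f(L/D)·V²/2g = 0.02146·605.0·0.3347 = 4.345 m
Minor: ΣK = 3.94; h_m = ΣK·V²/2g = 1.319 m
Total H_L = 4.345 + 1.319 = 5.664 m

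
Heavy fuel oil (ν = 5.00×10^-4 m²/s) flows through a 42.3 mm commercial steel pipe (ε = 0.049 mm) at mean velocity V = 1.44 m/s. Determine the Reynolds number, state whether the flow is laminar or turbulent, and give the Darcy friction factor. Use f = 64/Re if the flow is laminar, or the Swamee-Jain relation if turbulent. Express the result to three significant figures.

Re ≈ 122; laminar; f = 64/Re ≈ 0.525

Re = VD/ν = 1.440·0.0423/5.00×10^-4 = 122
Re < 2300 → laminar → f = 64/Re = 0.5253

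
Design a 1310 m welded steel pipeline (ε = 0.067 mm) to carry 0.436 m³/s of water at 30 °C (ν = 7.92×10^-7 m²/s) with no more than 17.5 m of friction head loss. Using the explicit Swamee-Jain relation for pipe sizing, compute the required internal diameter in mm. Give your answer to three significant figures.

D ≈ 443 mm

Swamee-Jain (Type III): D = 0.66·[ε^1.25·(LQ²/(gh_f))^4.75 + ν·Q^9.4·(L/(gh_f))^5.2]^0.04
LQ²/(gh_f) = 1.451; L/(gh_f) = 7.631
Term 1 = ε^1.25·(…)^4.75 = 3.55×10^-5; Term 2 = ν·Q^9.4·(…)^5.2 = 1.26×10^-5
D = 0.66·(3.55×10^-5 + 1.26×10^-5)^0.04 = 0.4434 m = 443 mm
Check: V = 2.82 m/s, Re = 1.58×10^6, f = 0.01383, h_f = 16.6 m ≈ 17.5 m ✓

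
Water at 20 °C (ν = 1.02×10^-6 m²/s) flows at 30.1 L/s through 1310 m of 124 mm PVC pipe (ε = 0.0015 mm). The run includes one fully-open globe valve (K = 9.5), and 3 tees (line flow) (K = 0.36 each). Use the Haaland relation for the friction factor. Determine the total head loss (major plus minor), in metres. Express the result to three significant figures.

H_L ≈ 51.6 m

V = 4Q/(πD²) = 2.492 m/s; V²/2g = 0.3166 m
Re = 3.03×10^5, ε/D = 1.21×10^-5 → f = 0.01441 (Haaland)
Major: h_f = f(L/D)·V²/2g = 0.01441·10565·0.3166 = 48.22 m
Minor: ΣK = 10.6; h_m = ΣK·V²/2g = 3.350 m
Total H_L = 48.22 + 3.350 = 51.57 m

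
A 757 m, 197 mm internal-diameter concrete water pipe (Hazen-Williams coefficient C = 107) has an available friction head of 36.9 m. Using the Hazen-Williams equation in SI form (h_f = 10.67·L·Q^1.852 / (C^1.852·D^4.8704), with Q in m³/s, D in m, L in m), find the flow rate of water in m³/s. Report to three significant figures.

Q ≈ 0.0813 m³/s

Rearranging: Q = [h_f·C^1.852·D^4.8704 / (10.67·L)]^(1/1.852)
Q = [36.9·107^1.852·0.197^4.8704 / (10.67·757)]^0.540 = 0.08135 m³/s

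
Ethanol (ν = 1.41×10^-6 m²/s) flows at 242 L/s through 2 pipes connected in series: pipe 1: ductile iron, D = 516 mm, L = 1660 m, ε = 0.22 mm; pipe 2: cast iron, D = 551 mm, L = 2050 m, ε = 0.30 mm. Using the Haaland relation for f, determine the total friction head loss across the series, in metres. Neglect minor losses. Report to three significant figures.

Pipe 1: V = 1.157 m/s, Re = 4.24×10^5, ε/D = 4.26×10^-4, f = 0.01724, h_1 = f(L/D)V²/2g = 3.787 m
Pipe 2: V = 1.015 m/s, Re = 3.97×10^5, ε/D = 5.44×10^-4, f = 0.01804, h_2 = f(L/D)V²/2g = 3.524 m
Series → Q common, losses add: H = Σh = 7.311 m

H ≈ 7.31 m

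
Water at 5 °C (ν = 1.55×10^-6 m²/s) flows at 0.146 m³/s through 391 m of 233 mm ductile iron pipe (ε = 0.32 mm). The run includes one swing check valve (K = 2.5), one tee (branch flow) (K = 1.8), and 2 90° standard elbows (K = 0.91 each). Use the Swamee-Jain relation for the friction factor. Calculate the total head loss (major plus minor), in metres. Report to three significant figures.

H_L ≈ 25.5 m

V = 4Q/(πD²) = 3.424 m/s; V²/2g = 0.5976 m
Re = 5.15×10^5, ε/D = 0.00137 → f = 0.02183 (Swamee-Jain)
Major: h_f = f(L/D)·V²/2g = 0.02183·1678·0.5976 = 21.89 m
Minor: ΣK = 6.12; h_m = ΣK·V²/2g = 3.657 m
Total H_L = 21.89 + 3.657 = 25.55 m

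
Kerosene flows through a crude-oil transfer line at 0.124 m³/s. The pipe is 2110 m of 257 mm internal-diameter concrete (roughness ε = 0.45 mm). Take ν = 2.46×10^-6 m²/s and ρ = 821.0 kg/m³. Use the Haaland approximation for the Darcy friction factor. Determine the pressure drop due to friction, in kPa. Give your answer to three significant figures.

V = 4Q/(πD²) = 4·0.124/(π·0.257²) = 2.390 m/s
Re = VD/ν = 2.390·0.257/2.46×10^-6 = 2.50×10^5 → turbulent
ε/D = 0.45/257 = 0.00175
Haaland: f = 0.02335
h_f = f(L/D)V²/(2g) = 0.02335·(2110/0.257)·2.390²/(2·9.81) = 55.84 m
Δp = ρg·h_f = 821.0·9.81·55.84 = 449.7 kPa

Δp ≈ 450 kPa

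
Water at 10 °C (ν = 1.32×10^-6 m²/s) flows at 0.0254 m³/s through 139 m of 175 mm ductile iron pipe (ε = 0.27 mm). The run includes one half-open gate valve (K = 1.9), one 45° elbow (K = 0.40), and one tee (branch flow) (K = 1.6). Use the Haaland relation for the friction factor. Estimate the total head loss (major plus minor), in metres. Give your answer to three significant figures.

V = 4Q/(πD²) = 1.056 m/s; V²/2g = 0.05684 m
Re = 1.40×10^5, ε/D = 0.00154 → f = 0.02323 (Haaland)
Major: h_f = f(L/D)·V²/2g = 0.02323·794.3·0.05684 = 1.049 m
Minor: ΣK = 3.90; h_m = ΣK·V²/2g = 0.2217 m
Total H_L = 1.049 + 0.2217 = 1.270 m

H_L ≈ 1.27 m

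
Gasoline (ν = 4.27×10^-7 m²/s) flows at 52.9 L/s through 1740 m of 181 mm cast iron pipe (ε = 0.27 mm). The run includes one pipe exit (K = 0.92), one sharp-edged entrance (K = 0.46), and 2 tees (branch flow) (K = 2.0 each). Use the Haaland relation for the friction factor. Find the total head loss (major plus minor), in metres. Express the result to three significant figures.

V = 4Q/(πD²) = 2.056 m/s; V²/2g = 0.2154 m
Re = 8.71×10^5, ε/D = 0.00149 → f = 0.02197 (Haaland)
Major: h_f = f(L/D)·V²/2g = 0.02197·9613·0.2154 = 45.50 m
Minor: ΣK = 5.38; h_m = ΣK·V²/2g = 1.159 m
Total H_L = 45.50 + 1.159 = 46.66 m

H_L ≈ 46.7 m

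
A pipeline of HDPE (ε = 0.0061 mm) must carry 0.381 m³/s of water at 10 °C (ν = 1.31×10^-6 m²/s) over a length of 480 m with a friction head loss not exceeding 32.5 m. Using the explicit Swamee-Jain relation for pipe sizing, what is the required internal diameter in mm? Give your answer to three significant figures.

D ≈ 293 mm

Swamee-Jain (Type III): D = 0.66·[ε^1.25·(LQ²/(gh_f))^4.75 + ν·Q^9.4·(L/(gh_f))^5.2]^0.04
LQ²/(gh_f) = 0.2185; L/(gh_f) = 1.506
Term 1 = ε^1.25·(…)^4.75 = 2.21×10^-10; Term 2 = ν·Q^9.4·(…)^5.2 = 1.26×10^-9
D = 0.66·(2.21×10^-10 + 1.26×10^-9)^0.04 = 0.2927 m = 293 mm
Check: V = 5.66 m/s, Re = 1.27×10^6, f = 0.01173, h_f = 31.4 m ≈ 32.5 m ✓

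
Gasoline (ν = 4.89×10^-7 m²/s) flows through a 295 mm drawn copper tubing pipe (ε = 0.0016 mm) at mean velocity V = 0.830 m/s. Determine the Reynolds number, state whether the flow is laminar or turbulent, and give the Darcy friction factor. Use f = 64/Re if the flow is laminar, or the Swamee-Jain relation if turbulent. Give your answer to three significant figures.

Re ≈ 5.01×10^5; turbulent; f ≈ 0.0132

Re = VD/ν = 0.8300·0.295/4.89×10^-7 = 5.01×10^5
Re > 4000 → turbulent; ε/D = 5.42×10^-6
Swamee-Jain: f = 0.01318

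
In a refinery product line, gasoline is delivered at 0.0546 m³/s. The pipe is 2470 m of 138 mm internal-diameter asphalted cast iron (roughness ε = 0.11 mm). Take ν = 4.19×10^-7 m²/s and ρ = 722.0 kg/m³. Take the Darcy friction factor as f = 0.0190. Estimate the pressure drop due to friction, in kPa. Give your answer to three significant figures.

V = 4Q/(πD²) = 4·0.0546/(π·0.138²) = 3.650 m/s
h_f = f(L/D)V²/(2g) = 0.01900·(2470/0.138)·3.650²/(2·9.81) = 231.0 m
Δp = ρg·h_f = 722.0·9.81·231.0 = 1636 kPa

Δp ≈ 1640 kPa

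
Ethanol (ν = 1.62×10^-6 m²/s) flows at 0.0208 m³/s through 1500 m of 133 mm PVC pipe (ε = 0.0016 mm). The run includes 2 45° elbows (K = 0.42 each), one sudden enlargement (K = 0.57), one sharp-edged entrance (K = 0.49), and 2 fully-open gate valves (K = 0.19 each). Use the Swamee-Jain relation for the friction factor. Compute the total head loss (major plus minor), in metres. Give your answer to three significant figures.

H_L ≈ 22.4 m

V = 4Q/(πD²) = 1.497 m/s; V²/2g = 0.1142 m
Re = 1.23×10^5, ε/D = 1.20×10^-5 → f = 0.01720 (Swamee-Jain)
Major: h_f = f(L/D)·V²/2g = 0.01720·11278·0.1142 = 22.16 m
Minor: ΣK = 2.28; h_m = ΣK·V²/2g = 0.2605 m
Total H_L = 22.16 + 0.2605 = 22.42 m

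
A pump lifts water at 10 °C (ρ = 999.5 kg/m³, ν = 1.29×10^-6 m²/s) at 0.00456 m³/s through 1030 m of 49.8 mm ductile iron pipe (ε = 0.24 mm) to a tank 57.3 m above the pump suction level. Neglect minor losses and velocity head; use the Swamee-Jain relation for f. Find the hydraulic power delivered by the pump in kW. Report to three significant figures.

P_hyd ≈ 10.7 kW

V = 4Q/(πD²) = 2.341 m/s; Re = 9.04×10^4; ε/D = 0.00482; f = 0.03136
h_f = f(L/D)V²/2g = 181.2 m
Total head H = z + h_f = 57.3 + 181.2 = 238.5 m
P_hyd = ρgQH = 999.5·9.81·0.00456·238.5 = 10.66 kW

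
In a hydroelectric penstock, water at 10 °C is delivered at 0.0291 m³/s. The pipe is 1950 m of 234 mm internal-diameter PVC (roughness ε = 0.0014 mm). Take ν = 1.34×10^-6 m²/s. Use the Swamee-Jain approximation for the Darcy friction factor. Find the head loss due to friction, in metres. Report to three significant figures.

V = 4Q/(πD²) = 4·0.0291/(π·0.234²) = 0.6767 m/s
Re = VD/ν = 0.6767·0.234/1.34×10^-6 = 1.18×10^5 → turbulent
ε/D = 0.0014/234 = 5.98×10^-6
Swamee-Jain: f = 0.01730
h_f = f(L/D)V²/(2g) = 0.01730·(1950/0.234)·0.6767²/(2·9.81) = 3.364 m

h_f ≈ 3.36 m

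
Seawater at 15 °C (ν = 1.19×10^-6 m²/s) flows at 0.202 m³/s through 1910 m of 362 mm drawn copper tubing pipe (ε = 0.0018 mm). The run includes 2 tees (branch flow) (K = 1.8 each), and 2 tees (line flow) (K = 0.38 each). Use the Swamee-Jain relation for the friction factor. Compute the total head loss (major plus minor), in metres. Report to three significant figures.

H_L ≈ 14.1 m

V = 4Q/(πD²) = 1.963 m/s; V²/2g = 0.1963 m
Re = 5.97×10^5, ε/D = 4.97×10^-6 → f = 0.01278 (Swamee-Jain)
Major: h_f = f(L/D)·V²/2g = 0.01278·5276·0.1963 = 13.23 m
Minor: ΣK = 4.36; h_m = ΣK·V²/2g = 0.8560 m
Total H_L = 13.23 + 0.8560 = 14.09 m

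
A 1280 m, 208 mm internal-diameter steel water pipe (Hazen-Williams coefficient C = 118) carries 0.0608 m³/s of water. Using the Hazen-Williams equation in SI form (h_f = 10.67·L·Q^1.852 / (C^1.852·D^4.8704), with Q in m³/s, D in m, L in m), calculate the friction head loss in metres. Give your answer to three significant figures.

h_f = 10.67·1280·0.0608^1.852 / (118^1.852·0.208^4.8704) = 23.30 m

h_f ≈ 23.3 m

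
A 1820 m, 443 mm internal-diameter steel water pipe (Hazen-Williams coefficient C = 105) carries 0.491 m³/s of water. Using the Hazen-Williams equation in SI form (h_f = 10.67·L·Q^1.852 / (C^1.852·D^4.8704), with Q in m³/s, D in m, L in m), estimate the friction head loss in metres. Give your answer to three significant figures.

h_f ≈ 49.5 m

h_f = 10.67·1820·0.491^1.852 / (105^1.852·0.443^4.8704) = 49.55 m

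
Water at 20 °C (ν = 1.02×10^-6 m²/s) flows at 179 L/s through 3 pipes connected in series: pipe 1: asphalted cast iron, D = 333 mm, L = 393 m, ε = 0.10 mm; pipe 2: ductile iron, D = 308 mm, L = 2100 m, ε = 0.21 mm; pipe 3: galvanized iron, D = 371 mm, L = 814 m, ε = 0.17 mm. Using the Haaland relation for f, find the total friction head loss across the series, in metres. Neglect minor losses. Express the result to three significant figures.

H ≈ 46.3 m

Pipe 1: V = 2.055 m/s, Re = 6.71×10^5, ε/D = 3.00×10^-4, f = 0.01588, h_1 = f(L/D)V²/2g = 4.036 m
Pipe 2: V = 2.402 m/s, Re = 7.25×10^5, ε/D = 6.82×10^-4, f = 0.01844, h_2 = f(L/D)V²/2g = 36.99 m
Pipe 3: V = 1.656 m/s, Re = 6.02×10^5, ε/D = 4.58×10^-4, f = 0.01716, h_3 = f(L/D)V²/2g = 5.263 m
Series → Q common, losses add: H = Σh = 46.29 m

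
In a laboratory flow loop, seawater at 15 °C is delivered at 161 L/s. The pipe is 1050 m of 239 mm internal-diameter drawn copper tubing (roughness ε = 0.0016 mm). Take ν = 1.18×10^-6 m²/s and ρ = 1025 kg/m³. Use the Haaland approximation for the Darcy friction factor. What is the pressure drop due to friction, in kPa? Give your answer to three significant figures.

V = 4Q/(πD²) = 4·0.161/(π·0.239²) = 3.589 m/s
Re = VD/ν = 3.589·0.239/1.18×10^-6 = 7.27×10^5 → turbulent
ε/D = 0.0016/239 = 6.69×10^-6
Haaland: f = 0.01233
h_f = f(L/D)V²/(2g) = 0.01233·(1050/0.239)·3.589²/(2·9.81) = 35.55 m
Δp = ρg·h_f = 1025·9.81·35.55 = 357.5 kPa

Δp ≈ 357 kPa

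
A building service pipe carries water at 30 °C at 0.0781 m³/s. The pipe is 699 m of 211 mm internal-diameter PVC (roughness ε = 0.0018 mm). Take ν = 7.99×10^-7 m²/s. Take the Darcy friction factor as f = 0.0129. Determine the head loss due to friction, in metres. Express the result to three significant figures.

V = 4Q/(πD²) = 4·0.0781/(π·0.211²) = 2.234 m/s
h_f = f(L/D)V²/(2g) = 0.01290·(699/0.211)·2.234²/(2·9.81) = 10.87 m

h_f ≈ 10.9 m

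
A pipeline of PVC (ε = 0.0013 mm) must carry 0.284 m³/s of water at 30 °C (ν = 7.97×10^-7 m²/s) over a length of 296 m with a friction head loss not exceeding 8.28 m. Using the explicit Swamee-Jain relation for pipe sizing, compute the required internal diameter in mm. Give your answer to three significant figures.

D ≈ 307 mm

Swamee-Jain (Type III): D = 0.66·[ε^1.25·(LQ²/(gh_f))^4.75 + ν·Q^9.4·(L/(gh_f))^5.2]^0.04
LQ²/(gh_f) = 0.2939; L/(gh_f) = 3.644
Term 1 = ε^1.25·(…)^4.75 = 1.31×10^-10; Term 2 = ν·Q^9.4·(…)^5.2 = 4.82×10^-9
D = 0.66·(1.31×10^-10 + 4.82×10^-9)^0.04 = 0.3071 m = 307 mm
Check: V = 3.83 m/s, Re = 1.48×10^6, f = 0.01102, h_f = 7.95 m ≈ 8.28 m ✓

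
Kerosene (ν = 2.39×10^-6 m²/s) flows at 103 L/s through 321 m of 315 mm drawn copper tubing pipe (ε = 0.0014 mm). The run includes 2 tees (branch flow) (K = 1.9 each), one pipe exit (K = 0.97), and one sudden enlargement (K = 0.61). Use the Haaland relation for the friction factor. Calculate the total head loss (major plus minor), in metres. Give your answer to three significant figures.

V = 4Q/(πD²) = 1.322 m/s; V²/2g = 0.08903 m
Re = 1.74×10^5, ε/D = 4.44×10^-6 → f = 0.01595 (Haaland)
Major: h_f = f(L/D)·V²/2g = 0.01595·1019·0.08903 = 1.447 m
Minor: ΣK = 5.38; h_m = ΣK·V²/2g = 0.4790 m
Total H_L = 1.447 + 0.4790 = 1.926 m

H_L ≈ 1.93 m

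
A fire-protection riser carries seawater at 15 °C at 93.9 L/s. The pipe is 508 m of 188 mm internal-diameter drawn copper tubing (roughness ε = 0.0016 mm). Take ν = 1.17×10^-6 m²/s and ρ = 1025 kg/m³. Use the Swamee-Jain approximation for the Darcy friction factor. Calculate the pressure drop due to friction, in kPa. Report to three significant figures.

Δp ≈ 207 kPa

V = 4Q/(πD²) = 4·0.0939/(π·0.188²) = 3.383 m/s
Re = VD/ν = 3.383·0.188/1.17×10^-6 = 5.44×10^5 → turbulent
ε/D = 0.0016/188 = 8.51×10^-6
Swamee-Jain: f = 0.01304
h_f = f(L/D)V²/(2g) = 0.01304·(508/0.188)·3.383²/(2·9.81) = 20.55 m
Δp = ρg·h_f = 1025·9.81·20.55 = 206.7 kPa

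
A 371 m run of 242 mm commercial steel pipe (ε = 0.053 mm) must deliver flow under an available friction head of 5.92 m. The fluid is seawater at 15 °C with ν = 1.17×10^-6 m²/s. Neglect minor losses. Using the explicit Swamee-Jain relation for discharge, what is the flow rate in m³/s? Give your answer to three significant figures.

Swamee-Jain (Type II): Q = -0.965·√(gD⁵h_f/L)·ln[ε/(3.7D) + √(3.17ν²L/(gD³h_f))]
√(gD⁵h_f/L) = √(9.81·0.242⁵·5.92/371) = 0.01140
ε/(3.7D) = 5.92×10^-5; √(3.17ν²L/(gD³h_f)) = 4.42×10^-5
Q = -0.965·0.01140·ln(1.034×10^-4) = 0.1009 m³/s
Check: V = 2.19 m/s, Re = 4.54×10^5, f = 0.01582, h_f = 5.95 m ≈ 5.92 m ✓

Q ≈ 0.101 m³/s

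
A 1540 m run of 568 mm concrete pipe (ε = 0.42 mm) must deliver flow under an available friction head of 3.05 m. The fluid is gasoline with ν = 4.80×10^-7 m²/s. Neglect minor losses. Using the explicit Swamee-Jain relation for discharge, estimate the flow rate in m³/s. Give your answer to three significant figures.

Swamee-Jain (Type II): Q = -0.965·√(gD⁵h_f/L)·ln[ε/(3.7D) + √(3.17ν²L/(gD³h_f))]
√(gD⁵h_f/L) = √(9.81·0.568⁵·3.05/1540) = 0.03389
ε/(3.7D) = 2.00×10^-4; √(3.17ν²L/(gD³h_f)) = 1.43×10^-5
Q = -0.965·0.03389·ln(2.142×10^-4) = 0.2763 m³/s
Check: V = 1.09 m/s, Re = 1.29×10^6, f = 0.01865, h_f = 3.06 m ≈ 3.05 m ✓

Q ≈ 0.276 m³/s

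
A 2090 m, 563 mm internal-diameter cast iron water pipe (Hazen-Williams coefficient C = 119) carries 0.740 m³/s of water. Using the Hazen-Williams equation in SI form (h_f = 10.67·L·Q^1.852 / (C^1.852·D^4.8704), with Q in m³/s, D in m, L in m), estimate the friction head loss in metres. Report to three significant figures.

h_f ≈ 30.0 m

h_f = 10.67·2090·0.740^1.852 / (119^1.852·0.563^4.8704) = 30.02 m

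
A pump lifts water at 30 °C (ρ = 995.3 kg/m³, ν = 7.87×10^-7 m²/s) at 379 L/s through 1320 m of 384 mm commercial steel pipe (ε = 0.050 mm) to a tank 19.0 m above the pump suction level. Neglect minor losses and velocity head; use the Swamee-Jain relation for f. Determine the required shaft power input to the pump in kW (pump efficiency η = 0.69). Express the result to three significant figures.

P_shaft ≈ 238 kW

V = 4Q/(πD²) = 3.273 m/s; Re = 1.60×10^6; ε/D = 1.30×10^-4; f = 0.01352
h_f = f(L/D)V²/2g = 25.38 m
Total head H = z + h_f = 19.0 + 25.38 = 44.38 m
P_hyd = ρgQH = 995.3·9.81·0.379·44.38 = 164.2 kW
P_shaft = P_hyd/η = 164.2/0.69 = 238.0 kW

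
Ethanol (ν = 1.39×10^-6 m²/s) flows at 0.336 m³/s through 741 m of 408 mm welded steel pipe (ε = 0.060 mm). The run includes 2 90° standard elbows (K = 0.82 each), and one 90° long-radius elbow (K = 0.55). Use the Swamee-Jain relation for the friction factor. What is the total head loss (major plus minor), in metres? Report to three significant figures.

H_L ≈ 9.57 m

V = 4Q/(πD²) = 2.570 m/s; V²/2g = 0.3366 m
Re = 7.54×10^5, ε/D = 1.47×10^-4 → f = 0.01445 (Swamee-Jain)
Major: h_f = f(L/D)·V²/2g = 0.01445·1816·0.3366 = 8.833 m
Minor: ΣK = 2.19; h_m = ΣK·V²/2g = 0.7372 m
Total H_L = 8.833 + 0.7372 = 9.570 m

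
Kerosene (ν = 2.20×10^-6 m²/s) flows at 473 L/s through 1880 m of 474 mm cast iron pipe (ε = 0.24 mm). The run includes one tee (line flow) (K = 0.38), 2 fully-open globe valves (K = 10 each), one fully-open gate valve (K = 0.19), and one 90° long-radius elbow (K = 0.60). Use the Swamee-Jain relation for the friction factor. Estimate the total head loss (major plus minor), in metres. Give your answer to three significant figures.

V = 4Q/(πD²) = 2.680 m/s; V²/2g = 0.3662 m
Re = 5.78×10^5, ε/D = 5.06×10^-4 → f = 0.01770 (Swamee-Jain)
Major: h_f = f(L/D)·V²/2g = 0.01770·3966·0.3662 = 25.70 m
Minor: ΣK = 21.2; h_m = ΣK·V²/2g = 7.753 m
Total H_L = 25.70 + 7.753 = 33.46 m

H_L ≈ 33.5 m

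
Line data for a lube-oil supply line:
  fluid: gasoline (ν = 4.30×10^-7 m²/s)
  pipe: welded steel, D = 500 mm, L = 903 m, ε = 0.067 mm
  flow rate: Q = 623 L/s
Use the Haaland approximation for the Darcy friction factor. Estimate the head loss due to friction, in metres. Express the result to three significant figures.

h_f ≈ 12.1 m

V = 4Q/(πD²) = 4·0.623/(π·0.500²) = 3.173 m/s
Re = VD/ν = 3.173·0.500/4.30×10^-7 = 3.69×10^6 → turbulent
ε/D = 0.067/500 = 1.34×10^-4
Haaland: f = 0.01304
h_f = f(L/D)V²/(2g) = 0.01304·(903/0.500)·3.173²/(2·9.81) = 12.08 m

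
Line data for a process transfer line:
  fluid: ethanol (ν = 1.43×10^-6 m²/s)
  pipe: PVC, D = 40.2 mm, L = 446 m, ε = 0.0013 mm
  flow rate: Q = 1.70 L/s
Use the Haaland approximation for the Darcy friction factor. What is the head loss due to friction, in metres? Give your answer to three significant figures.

h_f ≈ 22.5 m

V = 4Q/(πD²) = 4·0.00170/(π·0.0402²) = 1.339 m/s
Re = VD/ν = 1.339·0.0402/1.43×10^-6 = 3.77×10^4 → turbulent
ε/D = 0.0013/40.2 = 3.23×10^-5
Haaland: f = 0.02217
h_f = f(L/D)V²/(2g) = 0.02217·(446/0.0402)·1.339²/(2·9.81) = 22.49 m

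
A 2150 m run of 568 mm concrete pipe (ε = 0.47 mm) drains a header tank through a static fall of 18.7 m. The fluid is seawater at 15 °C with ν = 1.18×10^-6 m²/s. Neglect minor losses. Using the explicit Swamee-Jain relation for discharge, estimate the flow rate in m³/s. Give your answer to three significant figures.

Swamee-Jain (Type II): Q = -0.965·√(gD⁵h_f/L)·ln[ε/(3.7D) + √(3.17ν²L/(gD³h_f))]
√(gD⁵h_f/L) = √(9.81·0.568⁵·18.7/2150) = 0.07102
ε/(3.7D) = 2.24×10^-4; √(3.17ν²L/(gD³h_f)) = 1.68×10^-5
Q = -0.965·0.07102·ln(2.404×10^-4) = 0.5711 m³/s
Check: V = 2.25 m/s, Re = 1.08×10^6, f = 0.01917, h_f = 18.8 m ≈ 18.7 m ✓

Q ≈ 0.571 m³/s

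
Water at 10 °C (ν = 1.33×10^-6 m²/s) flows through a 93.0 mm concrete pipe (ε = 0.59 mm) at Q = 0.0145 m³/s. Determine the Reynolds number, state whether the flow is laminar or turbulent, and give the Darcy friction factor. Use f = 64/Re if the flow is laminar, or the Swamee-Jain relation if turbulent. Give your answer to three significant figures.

Re ≈ 1.49×10^5; turbulent; f ≈ 0.0334

V = 4Q/(πD²) = 2.135 m/s
Re = VD/ν = 2.135·0.0930/1.33×10^-6 = 1.49×10^5
Re > 4000 → turbulent; ε/D = 0.00634
Swamee-Jain: f = 0.03342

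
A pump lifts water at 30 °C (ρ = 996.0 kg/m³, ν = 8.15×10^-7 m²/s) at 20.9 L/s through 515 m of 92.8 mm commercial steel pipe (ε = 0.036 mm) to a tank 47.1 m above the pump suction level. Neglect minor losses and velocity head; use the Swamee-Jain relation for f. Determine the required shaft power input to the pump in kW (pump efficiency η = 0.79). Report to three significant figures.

P_shaft ≈ 24.3 kW

V = 4Q/(πD²) = 3.090 m/s; Re = 3.52×10^5; ε/D = 3.88×10^-4; f = 0.01743
h_f = f(L/D)V²/2g = 47.08 m
Total head H = z + h_f = 47.1 + 47.08 = 94.18 m
P_hyd = ρgQH = 996.0·9.81·0.0209·94.18 = 19.23 kW
P_shaft = P_hyd/η = 19.23/0.79 = 24.35 kW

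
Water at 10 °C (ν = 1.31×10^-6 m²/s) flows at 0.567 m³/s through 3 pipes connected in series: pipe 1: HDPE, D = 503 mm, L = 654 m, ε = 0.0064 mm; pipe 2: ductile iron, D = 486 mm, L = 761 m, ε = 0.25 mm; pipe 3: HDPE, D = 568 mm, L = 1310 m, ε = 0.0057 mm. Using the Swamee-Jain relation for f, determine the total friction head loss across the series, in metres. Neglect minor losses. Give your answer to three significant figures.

Pipe 1: V = 2.853 m/s, Re = 1.10×10^6, ε/D = 1.27×10^-5, f = 0.01176, h_1 = f(L/D)V²/2g = 6.344 m
Pipe 2: V = 3.056 m/s, Re = 1.13×10^6, ε/D = 5.14×10^-4, f = 0.01734, h_2 = f(L/D)V²/2g = 12.93 m
Pipe 3: V = 2.238 m/s, Re = 9.70×10^5, ε/D = 1.00×10^-5, f = 0.01191, h_3 = f(L/D)V²/2g = 7.009 m
Series → Q common, losses add: H = Σh = 26.28 m

H ≈ 26.3 m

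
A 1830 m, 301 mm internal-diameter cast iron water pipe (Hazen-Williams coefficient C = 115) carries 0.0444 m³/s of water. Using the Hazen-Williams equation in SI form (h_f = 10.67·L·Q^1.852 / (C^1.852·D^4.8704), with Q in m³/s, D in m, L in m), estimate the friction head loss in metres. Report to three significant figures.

h_f ≈ 3.23 m

h_f = 10.67·1830·0.0444^1.852 / (115^1.852·0.301^4.8704) = 3.227 m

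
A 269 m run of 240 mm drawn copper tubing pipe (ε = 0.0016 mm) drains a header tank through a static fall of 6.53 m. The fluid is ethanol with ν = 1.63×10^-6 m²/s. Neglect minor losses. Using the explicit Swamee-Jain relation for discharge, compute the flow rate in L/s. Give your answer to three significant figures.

Swamee-Jain (Type II): Q = -0.965·√(gD⁵h_f/L)·ln[ε/(3.7D) + √(3.17ν²L/(gD³h_f))]
√(gD⁵h_f/L) = √(9.81·0.240⁵·6.53/269) = 0.01377
ε/(3.7D) = 1.80×10^-6; √(3.17ν²L/(gD³h_f)) = 5.06×10^-5
Q = -0.965·0.01377·ln(5.238×10^-5) = 0.1310 m³/s
Check: V = 2.90 m/s, Re = 4.26×10^5, f = 0.01357, h_f = 6.50 m ≈ 6.53 m ✓

Q ≈ 131 L/s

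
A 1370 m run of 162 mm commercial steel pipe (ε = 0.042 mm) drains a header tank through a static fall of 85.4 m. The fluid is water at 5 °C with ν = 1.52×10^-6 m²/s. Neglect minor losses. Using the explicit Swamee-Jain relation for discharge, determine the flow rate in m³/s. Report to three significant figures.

Swamee-Jain (Type II): Q = -0.965·√(gD⁵h_f/L)·ln[ε/(3.7D) + √(3.17ν²L/(gD³h_f))]
√(gD⁵h_f/L) = √(9.81·0.162⁵·85.4/1370) = 0.008260
ε/(3.7D) = 7.01×10^-5; √(3.17ν²L/(gD³h_f)) = 5.31×10^-5
Q = -0.965·0.008260·ln(1.231×10^-4) = 0.07176 m³/s
Check: V = 3.48 m/s, Re = 3.71×10^5, f = 0.01644, h_f = 85.9 m ≈ 85.4 m ✓

Q ≈ 0.0718 m³/s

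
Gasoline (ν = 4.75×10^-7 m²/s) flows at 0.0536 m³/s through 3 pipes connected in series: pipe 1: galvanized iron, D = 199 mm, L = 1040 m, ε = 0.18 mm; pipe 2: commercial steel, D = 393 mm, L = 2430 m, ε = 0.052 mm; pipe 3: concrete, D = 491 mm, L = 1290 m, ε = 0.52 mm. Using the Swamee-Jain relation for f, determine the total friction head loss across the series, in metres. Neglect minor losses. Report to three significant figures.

H ≈ 16.8 m

Pipe 1: V = 1.723 m/s, Re = 7.22×10^5, ε/D = 9.05×10^-4, f = 0.01972, h_1 = f(L/D)V²/2g = 15.60 m
Pipe 2: V = 0.4419 m/s, Re = 3.66×10^5, ε/D = 1.32×10^-4, f = 0.01536, h_2 = f(L/D)V²/2g = 0.9449 m
Pipe 3: V = 0.2831 m/s, Re = 2.93×10^5, ε/D = 0.00106, f = 0.02101, h_3 = f(L/D)V²/2g = 0.2255 m
Series → Q common, losses add: H = Σh = 16.77 m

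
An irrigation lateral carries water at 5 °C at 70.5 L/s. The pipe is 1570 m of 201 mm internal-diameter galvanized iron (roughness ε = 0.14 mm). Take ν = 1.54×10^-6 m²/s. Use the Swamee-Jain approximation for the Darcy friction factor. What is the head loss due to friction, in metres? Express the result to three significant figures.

V = 4Q/(πD²) = 4·0.0705/(π·0.201²) = 2.222 m/s
Re = VD/ν = 2.222·0.201/1.54×10^-6 = 2.90×10^5 → turbulent
ε/D = 0.14/201 = 6.97×10^-4
Swamee-Jain: f = 0.01941
h_f = f(L/D)V²/(2g) = 0.01941·(1570/0.201)·2.222²/(2·9.81) = 38.15 m

h_f ≈ 38.2 m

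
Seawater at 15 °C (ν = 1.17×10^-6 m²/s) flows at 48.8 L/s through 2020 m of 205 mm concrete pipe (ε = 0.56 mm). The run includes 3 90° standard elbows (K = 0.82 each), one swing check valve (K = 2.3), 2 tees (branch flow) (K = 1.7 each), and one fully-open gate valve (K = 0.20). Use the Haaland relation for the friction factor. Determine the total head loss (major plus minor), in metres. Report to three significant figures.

H_L ≈ 29.5 m

V = 4Q/(πD²) = 1.479 m/s; V²/2g = 0.1114 m
Re = 2.59×10^5, ε/D = 0.00273 → f = 0.02604 (Haaland)
Major: h_f = f(L/D)·V²/2g = 0.02604·9854·0.1114 = 28.59 m
Minor: ΣK = 8.36; h_m = ΣK·V²/2g = 0.9314 m
Total H_L = 28.59 + 0.9314 = 29.52 m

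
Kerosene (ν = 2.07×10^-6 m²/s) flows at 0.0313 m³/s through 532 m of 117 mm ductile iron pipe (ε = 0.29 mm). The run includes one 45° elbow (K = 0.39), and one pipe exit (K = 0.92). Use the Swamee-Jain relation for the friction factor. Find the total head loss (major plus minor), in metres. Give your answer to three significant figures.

V = 4Q/(πD²) = 2.911 m/s; V²/2g = 0.4320 m
Re = 1.65×10^5, ε/D = 0.00248 → f = 0.02594 (Swamee-Jain)
Major: h_f = f(L/D)·V²/2g = 0.02594·4547·0.4320 = 50.95 m
Minor: ΣK = 1.31; h_m = ΣK·V²/2g = 0.5659 m
Total H_L = 50.95 + 0.5659 = 51.51 m

H_L ≈ 51.5 m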